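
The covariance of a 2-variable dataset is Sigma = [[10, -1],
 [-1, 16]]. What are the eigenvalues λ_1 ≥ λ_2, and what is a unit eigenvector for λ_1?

Step 1 — characteristic polynomial of 2×2 Sigma:
  det(Sigma - λI) = λ² - trace · λ + det = 0.
  trace = 10 + 16 = 26, det = 10·16 - (-1)² = 159.
Step 2 — discriminant:
  Δ = trace² - 4·det = 676 - 636 = 40.
Step 3 — eigenvalues:
  λ = (trace ± √Δ)/2 = (26 ± 6.3246)/2,
  λ_1 = 16.1623,  λ_2 = 9.8377.

Step 4 — unit eigenvector for λ_1: solve (Sigma - λ_1 I)v = 0. First row:
  (10 - 16.1623)·v_x + (-1)·v_y = 0, i.e. (-6.1623)·v_x + (-1)·v_y = 0,
  so v ∝ (b, λ_1 - a) = (-1, 6.1623); multiply by -1 so the first entry is positive: u = (1, -6.1623).
  ||u|| = √((1)² + (-6.1623)²) = √(38.9737) ≈ 6.2429,
  v_1 = u/||u|| ≈ (0.1602, -0.9871) (||v_1|| = 1).

λ_1 = 16.1623,  λ_2 = 9.8377;  v_1 ≈ (0.1602, -0.9871)


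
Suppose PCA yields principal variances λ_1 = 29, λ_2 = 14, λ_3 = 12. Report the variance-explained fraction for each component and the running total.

Step 1 — total variance = trace(Sigma) = Σ λ_i = 29 + 14 + 12 = 55.

Step 2 — fraction explained by component i = λ_i / Σ λ:
  PC1: 29/55 = 0.5273
  PC2: 14/55 = 0.2545
  PC3: 12/55 = 0.2182

Step 3 — cumulative fraction after k components = (λ_1 + ... + λ_k) / Σ λ:
  k = 1: 29/55 = 0.5273
  k = 2: (29 + 14)/55 = 43/55 = 0.7818
  k = 3: (29 + 14 + 12)/55 = 55/55 = 1

Summary (fraction, with percent):

explained: PC1 0.5273 (52.73%), PC2 0.2545 (25.45%), PC3 0.2182 (21.82%);  cumulative: 0.5273, 0.7818, 1


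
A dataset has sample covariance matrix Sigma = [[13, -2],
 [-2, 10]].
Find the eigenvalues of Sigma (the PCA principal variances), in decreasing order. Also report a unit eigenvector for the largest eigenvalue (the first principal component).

Step 1 — characteristic polynomial of 2×2 Sigma:
  det(Sigma - λI) = λ² - trace · λ + det = 0.
  trace = 13 + 10 = 23, det = 13·10 - (-2)² = 126.
Step 2 — discriminant:
  Δ = trace² - 4·det = 529 - 504 = 25.
Step 3 — eigenvalues:
  λ = (trace ± √Δ)/2 = (23 ± 5)/2,
  λ_1 = 14,  λ_2 = 9.

Step 4 — unit eigenvector for λ_1: solve (Sigma - λ_1 I)v = 0. First row:
  (13 - 14)·v_x + (-2)·v_y = 0, i.e. (-1)·v_x + (-2)·v_y = 0,
  so v ∝ (b, λ_1 - a) = (-2, 1); multiply by -1 so the first entry is positive: u = (2, -1).
  ||u|| = √((2)² + (-1)²) = √(5) ≈ 2.2361,
  v_1 = u/||u|| ≈ (0.8944, -0.4472) (||v_1|| = 1).

λ_1 = 14,  λ_2 = 9;  v_1 ≈ (0.8944, -0.4472)


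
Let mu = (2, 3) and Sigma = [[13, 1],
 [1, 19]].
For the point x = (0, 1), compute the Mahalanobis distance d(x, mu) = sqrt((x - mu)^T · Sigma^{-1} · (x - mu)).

Step 1 — centre the observation: (x - mu) = (-2, -2).

Step 2 — invert Sigma. det(Sigma) = 13·19 - (1)² = 246.
  Sigma^{-1} = (1/det) · [[d, -b], [-b, a]] = [[0.0772, -0.0041],
 [-0.0041, 0.0528]].

Step 3 — form the quadratic (x - mu)^T · Sigma^{-1} · (x - mu):
  Sigma^{-1} · (x - mu) = (-0.1463, -0.0976).
  (x - mu)^T · [Sigma^{-1} · (x - mu)] = (-2)·(-0.1463) + (-2)·(-0.0976) = 0.4878.

Step 4 — take square root: d = √(0.4878) ≈ 0.6984.

d(x, mu) = √(0.4878) ≈ 0.6984


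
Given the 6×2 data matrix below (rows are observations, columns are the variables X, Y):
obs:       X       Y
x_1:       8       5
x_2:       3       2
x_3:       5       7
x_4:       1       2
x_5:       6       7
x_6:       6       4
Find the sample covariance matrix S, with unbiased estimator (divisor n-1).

Step 1 — column means:
  mean(X) = (8 + 3 + 5 + 1 + 6 + 6) / 6 = 29/6 = 4.8333
  mean(Y) = (5 + 2 + 7 + 2 + 7 + 4) / 6 = 27/6 = 4.5

Step 2 — sample covariance S[i,j] = (1/(n-1)) · Σ_k (x_{k,i} - mean_i) · (x_{k,j} - mean_j), with n-1 = 5.
  S[X,X] = ((3.1667)·(3.1667) + (-1.8333)·(-1.8333) + (0.1667)·(0.1667) + (-3.8333)·(-3.8333) + (1.1667)·(1.1667) + (1.1667)·(1.1667)) / 5 = 30.8333/5 = 6.1667
  S[X,Y] = ((3.1667)·(0.5) + (-1.8333)·(-2.5) + (0.1667)·(2.5) + (-3.8333)·(-2.5) + (1.1667)·(2.5) + (1.1667)·(-0.5)) / 5 = 18.5/5 = 3.7
  S[Y,Y] = ((0.5)·(0.5) + (-2.5)·(-2.5) + (2.5)·(2.5) + (-2.5)·(-2.5) + (2.5)·(2.5) + (-0.5)·(-0.5)) / 5 = 25.5/5 = 5.1

S is symmetric (S[j,i] = S[i,j]). Assembling:

S = [[6.1667, 3.7],
 [3.7, 5.1]]


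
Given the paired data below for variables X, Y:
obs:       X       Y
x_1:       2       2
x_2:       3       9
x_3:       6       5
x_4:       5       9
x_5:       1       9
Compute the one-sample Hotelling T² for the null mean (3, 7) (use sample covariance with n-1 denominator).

Step 1 — sample mean vector:
  mean(X) = (2 + 3 + 6 + 5 + 1) / 5 = 17/5 = 3.4
  mean(Y) = (2 + 9 + 5 + 9 + 9) / 5 = 34/5 = 6.8
  x̄ = (3.4, 6.8),  deviation x̄ - mu_0 = (3.4, 6.8) - (3, 7) = (0.4, -0.2).

Step 2 — sample covariance matrix, S[i,j] = (1/(n-1)) · Σ_k (x_{k,i} - mean_i) · (x_{k,j} - mean_j), divisor n-1 = 4:
  S[X,X] = ((-1.4)·(-1.4) + (-0.4)·(-0.4) + (2.6)·(2.6) + (1.6)·(1.6) + (-2.4)·(-2.4)) / 4 = 17.2/4 = 4.3
  S[X,Y] = ((-1.4)·(-4.8) + (-0.4)·(2.2) + (2.6)·(-1.8) + (1.6)·(2.2) + (-2.4)·(2.2)) / 4 = -0.6/4 = -0.15
  S[Y,Y] = ((-4.8)·(-4.8) + (2.2)·(2.2) + (-1.8)·(-1.8) + (2.2)·(2.2) + (2.2)·(2.2)) / 4 = 40.8/4 = 10.2
  S = [[4.3, -0.15],
 [-0.15, 10.2]].

Step 3 — invert S. det(S) = 4.3·10.2 - (-0.15)² = 43.8375.
  S^{-1} = (1/det) · [[d, -b], [-b, a]] = [[0.2327, 0.0034],
 [0.0034, 0.0981]].

Step 4 — quadratic form (x̄ - mu_0)^T · S^{-1} · (x̄ - mu_0):
  S^{-1} · (x̄ - mu_0) = (0.0924, -0.0182),
  (x̄ - mu_0)^T · [...] = (0.4)·(0.0924) + (-0.2)·(-0.0182) = 0.0406.

Step 5 — scale by n: T² = 5 · 0.0406 = 0.203.

T² ≈ 0.203


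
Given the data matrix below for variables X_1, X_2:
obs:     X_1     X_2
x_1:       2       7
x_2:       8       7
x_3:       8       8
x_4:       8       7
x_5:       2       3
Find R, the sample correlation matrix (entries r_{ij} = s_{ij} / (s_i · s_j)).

Step 1 — column means:
  mean(X_1) = (2 + 8 + 8 + 8 + 2) / 5 = 28/5 = 5.6
  mean(X_2) = (7 + 7 + 8 + 7 + 3) / 5 = 32/5 = 6.4

Step 2 — sample variances and covariances s[i,j] = (1/(n-1)) · Σ_k (x_{k,i} - mean_i) · (x_{k,j} - mean_j), with n-1 = 4:
  s[X_1,X_1] = ((-3.6)·(-3.6) + (2.4)·(2.4) + (2.4)·(2.4) + (2.4)·(2.4) + (-3.6)·(-3.6)) / 4 = 43.2/4 = 10.8
  s[X_1,X_2] = ((-3.6)·(0.6) + (2.4)·(0.6) + (2.4)·(1.6) + (2.4)·(0.6) + (-3.6)·(-3.4)) / 4 = 16.8/4 = 4.2
  s[X_2,X_2] = ((0.6)·(0.6) + (0.6)·(0.6) + (1.6)·(1.6) + (0.6)·(0.6) + (-3.4)·(-3.4)) / 4 = 15.2/4 = 3.8
  Sample standard deviations s_i = √(s[i,i]):
  s(X_1) = √(10.8) = 3.2863
  s(X_2) = √(3.8) = 1.9494

Step 3 — r_{ij} = s_{ij} / (s_i · s_j):
  r[X_1,X_1] = 1 (diagonal).
  r[X_1,X_2] = 4.2 / (3.2863 · 1.9494) = 4.2 / 6.4062 = 0.6556
  r[X_2,X_2] = 1 (diagonal).

R is symmetric with unit diagonal. Assembling:

R = [[1, 0.6556],
 [0.6556, 1]]


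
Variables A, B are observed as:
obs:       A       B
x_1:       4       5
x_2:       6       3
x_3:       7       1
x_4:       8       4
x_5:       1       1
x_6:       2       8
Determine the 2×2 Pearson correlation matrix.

Step 1 — column means:
  mean(A) = (4 + 6 + 7 + 8 + 1 + 2) / 6 = 28/6 = 4.6667
  mean(B) = (5 + 3 + 1 + 4 + 1 + 8) / 6 = 22/6 = 3.6667

Step 2 — sample variances and covariances s[i,j] = (1/(n-1)) · Σ_k (x_{k,i} - mean_i) · (x_{k,j} - mean_j), with n-1 = 5:
  s[A,A] = ((-0.6667)·(-0.6667) + (1.3333)·(1.3333) + (2.3333)·(2.3333) + (3.3333)·(3.3333) + (-3.6667)·(-3.6667) + (-2.6667)·(-2.6667)) / 5 = 39.3333/5 = 7.8667
  s[A,B] = ((-0.6667)·(1.3333) + (1.3333)·(-0.6667) + (2.3333)·(-2.6667) + (3.3333)·(0.3333) + (-3.6667)·(-2.6667) + (-2.6667)·(4.3333)) / 5 = -8.6667/5 = -1.7333
  s[B,B] = ((1.3333)·(1.3333) + (-0.6667)·(-0.6667) + (-2.6667)·(-2.6667) + (0.3333)·(0.3333) + (-2.6667)·(-2.6667) + (4.3333)·(4.3333)) / 5 = 35.3333/5 = 7.0667
  Sample standard deviations s_i = √(s[i,i]):
  s(A) = √(7.8667) = 2.8048
  s(B) = √(7.0667) = 2.6583

Step 3 — r_{ij} = s_{ij} / (s_i · s_j):
  r[A,A] = 1 (diagonal).
  r[A,B] = -1.7333 / (2.8048 · 2.6583) = -1.7333 / 7.4559 = -0.2325
  r[B,B] = 1 (diagonal).

R is symmetric with unit diagonal. Assembling:

R = [[1, -0.2325],
 [-0.2325, 1]]


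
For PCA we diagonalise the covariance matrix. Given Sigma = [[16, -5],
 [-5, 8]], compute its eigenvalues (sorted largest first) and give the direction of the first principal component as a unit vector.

Step 1 — characteristic polynomial of 2×2 Sigma:
  det(Sigma - λI) = λ² - trace · λ + det = 0.
  trace = 16 + 8 = 24, det = 16·8 - (-5)² = 103.
Step 2 — discriminant:
  Δ = trace² - 4·det = 576 - 412 = 164.
Step 3 — eigenvalues:
  λ = (trace ± √Δ)/2 = (24 ± 12.8062)/2,
  λ_1 = 18.4031,  λ_2 = 5.5969.

Step 4 — unit eigenvector for λ_1: solve (Sigma - λ_1 I)v = 0. First row:
  (16 - 18.4031)·v_x + (-5)·v_y = 0, i.e. (-2.4031)·v_x + (-5)·v_y = 0,
  so v ∝ (b, λ_1 - a) = (-5, 2.4031); multiply by -1 so the first entry is positive: u = (5, -2.4031).
  ||u|| = √((5)² + (-2.4031)²) = √(30.775) ≈ 5.5475,
  v_1 = u/||u|| ≈ (0.9013, -0.4332) (||v_1|| = 1).

λ_1 = 18.4031,  λ_2 = 5.5969;  v_1 ≈ (0.9013, -0.4332)


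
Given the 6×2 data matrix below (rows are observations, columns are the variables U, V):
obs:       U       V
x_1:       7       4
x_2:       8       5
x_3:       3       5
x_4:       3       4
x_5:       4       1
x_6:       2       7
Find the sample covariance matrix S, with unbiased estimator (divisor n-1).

Step 1 — column means:
  mean(U) = (7 + 8 + 3 + 3 + 4 + 2) / 6 = 27/6 = 4.5
  mean(V) = (4 + 5 + 5 + 4 + 1 + 7) / 6 = 26/6 = 4.3333

Step 2 — sample covariance S[i,j] = (1/(n-1)) · Σ_k (x_{k,i} - mean_i) · (x_{k,j} - mean_j), with n-1 = 5.
  S[U,U] = ((2.5)·(2.5) + (3.5)·(3.5) + (-1.5)·(-1.5) + (-1.5)·(-1.5) + (-0.5)·(-0.5) + (-2.5)·(-2.5)) / 5 = 29.5/5 = 5.9
  S[U,V] = ((2.5)·(-0.3333) + (3.5)·(0.6667) + (-1.5)·(0.6667) + (-1.5)·(-0.3333) + (-0.5)·(-3.3333) + (-2.5)·(2.6667)) / 5 = -4/5 = -0.8
  S[V,V] = ((-0.3333)·(-0.3333) + (0.6667)·(0.6667) + (0.6667)·(0.6667) + (-0.3333)·(-0.3333) + (-3.3333)·(-3.3333) + (2.6667)·(2.6667)) / 5 = 19.3333/5 = 3.8667

S is symmetric (S[j,i] = S[i,j]). Assembling:

S = [[5.9, -0.8],
 [-0.8, 3.8667]]


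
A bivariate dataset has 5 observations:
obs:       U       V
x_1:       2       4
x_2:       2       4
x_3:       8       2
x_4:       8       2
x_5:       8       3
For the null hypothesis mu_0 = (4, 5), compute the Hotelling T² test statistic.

Step 1 — sample mean vector:
  mean(U) = (2 + 2 + 8 + 8 + 8) / 5 = 28/5 = 5.6
  mean(V) = (4 + 4 + 2 + 2 + 3) / 5 = 15/5 = 3
  x̄ = (5.6, 3),  deviation x̄ - mu_0 = (5.6, 3) - (4, 5) = (1.6, -2).

Step 2 — sample covariance matrix, S[i,j] = (1/(n-1)) · Σ_k (x_{k,i} - mean_i) · (x_{k,j} - mean_j), divisor n-1 = 4:
  S[U,U] = ((-3.6)·(-3.6) + (-3.6)·(-3.6) + (2.4)·(2.4) + (2.4)·(2.4) + (2.4)·(2.4)) / 4 = 43.2/4 = 10.8
  S[U,V] = ((-3.6)·(1) + (-3.6)·(1) + (2.4)·(-1) + (2.4)·(-1) + (2.4)·(0)) / 4 = -12/4 = -3
  S[V,V] = ((1)·(1) + (1)·(1) + (-1)·(-1) + (-1)·(-1) + (0)·(0)) / 4 = 4/4 = 1
  S = [[10.8, -3],
 [-3, 1]].

Step 3 — invert S. det(S) = 10.8·1 - (-3)² = 1.8.
  S^{-1} = (1/det) · [[d, -b], [-b, a]] = [[0.5556, 1.6667],
 [1.6667, 6]].

Step 4 — quadratic form (x̄ - mu_0)^T · S^{-1} · (x̄ - mu_0):
  S^{-1} · (x̄ - mu_0) = (-2.4444, -9.3333),
  (x̄ - mu_0)^T · [...] = (1.6)·(-2.4444) + (-2)·(-9.3333) = 14.7556.

Step 5 — scale by n: T² = 5 · 14.7556 = 73.7778.

T² ≈ 73.7778


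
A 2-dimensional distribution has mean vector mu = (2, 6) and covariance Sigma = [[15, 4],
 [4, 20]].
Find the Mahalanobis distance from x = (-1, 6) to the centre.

Step 1 — centre the observation: (x - mu) = (-3, 0).

Step 2 — invert Sigma. det(Sigma) = 15·20 - (4)² = 284.
  Sigma^{-1} = (1/det) · [[d, -b], [-b, a]] = [[0.0704, -0.0141],
 [-0.0141, 0.0528]].

Step 3 — form the quadratic (x - mu)^T · Sigma^{-1} · (x - mu):
  Sigma^{-1} · (x - mu) = (-0.2113, 0.0423).
  (x - mu)^T · [Sigma^{-1} · (x - mu)] = (-3)·(-0.2113) + (0)·(0.0423) = 0.6338.

Step 4 — take square root: d = √(0.6338) ≈ 0.7961.

d(x, mu) = √(0.6338) ≈ 0.7961


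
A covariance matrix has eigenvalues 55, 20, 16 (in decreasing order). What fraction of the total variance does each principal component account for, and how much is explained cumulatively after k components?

Step 1 — total variance = trace(Sigma) = Σ λ_i = 55 + 20 + 16 = 91.

Step 2 — fraction explained by component i = λ_i / Σ λ:
  PC1: 55/91 = 0.6044
  PC2: 20/91 = 0.2198
  PC3: 16/91 = 0.1758

Step 3 — cumulative fraction after k components = (λ_1 + ... + λ_k) / Σ λ:
  k = 1: 55/91 = 0.6044
  k = 2: (55 + 20)/91 = 75/91 = 0.8242
  k = 3: (55 + 20 + 16)/91 = 91/91 = 1

Summary (fraction, with percent):

explained: PC1 0.6044 (60.44%), PC2 0.2198 (21.98%), PC3 0.1758 (17.58%);  cumulative: 0.6044, 0.8242, 1


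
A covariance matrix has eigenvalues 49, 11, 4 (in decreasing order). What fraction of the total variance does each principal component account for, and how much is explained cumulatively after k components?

Step 1 — total variance = trace(Sigma) = Σ λ_i = 49 + 11 + 4 = 64.

Step 2 — fraction explained by component i = λ_i / Σ λ:
  PC1: 49/64 = 0.7656
  PC2: 11/64 = 0.1719
  PC3: 4/64 = 0.0625

Step 3 — cumulative fraction after k components = (λ_1 + ... + λ_k) / Σ λ:
  k = 1: 49/64 = 0.7656
  k = 2: (49 + 11)/64 = 60/64 = 0.9375
  k = 3: (49 + 11 + 4)/64 = 64/64 = 1

Summary (fraction, with percent):

explained: PC1 0.7656 (76.56%), PC2 0.1719 (17.19%), PC3 0.0625 (6.25%);  cumulative: 0.7656, 0.9375, 1


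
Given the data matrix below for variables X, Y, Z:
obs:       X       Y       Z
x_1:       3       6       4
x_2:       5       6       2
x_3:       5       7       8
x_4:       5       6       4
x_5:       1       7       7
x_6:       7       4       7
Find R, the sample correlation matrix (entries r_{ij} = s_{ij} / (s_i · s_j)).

Step 1 — column means:
  mean(X) = (3 + 5 + 5 + 5 + 1 + 7) / 6 = 26/6 = 4.3333
  mean(Y) = (6 + 6 + 7 + 6 + 7 + 4) / 6 = 36/6 = 6
  mean(Z) = (4 + 2 + 8 + 4 + 7 + 7) / 6 = 32/6 = 5.3333

Step 2 — sample variances and covariances s[i,j] = (1/(n-1)) · Σ_k (x_{k,i} - mean_i) · (x_{k,j} - mean_j), with n-1 = 5:
  s[X,X] = ((-1.3333)·(-1.3333) + (0.6667)·(0.6667) + (0.6667)·(0.6667) + (0.6667)·(0.6667) + (-3.3333)·(-3.3333) + (2.6667)·(2.6667)) / 5 = 21.3333/5 = 4.2667
  s[X,Y] = ((-1.3333)·(0) + (0.6667)·(0) + (0.6667)·(1) + (0.6667)·(0) + (-3.3333)·(1) + (2.6667)·(-2)) / 5 = -8/5 = -1.6
  s[X,Z] = ((-1.3333)·(-1.3333) + (0.6667)·(-3.3333) + (0.6667)·(2.6667) + (0.6667)·(-1.3333) + (-3.3333)·(1.6667) + (2.6667)·(1.6667)) / 5 = -0.6667/5 = -0.1333
  s[Y,Y] = ((0)·(0) + (0)·(0) + (1)·(1) + (0)·(0) + (1)·(1) + (-2)·(-2)) / 5 = 6/5 = 1.2
  s[Y,Z] = ((0)·(-1.3333) + (0)·(-3.3333) + (1)·(2.6667) + (0)·(-1.3333) + (1)·(1.6667) + (-2)·(1.6667)) / 5 = 1/5 = 0.2
  s[Z,Z] = ((-1.3333)·(-1.3333) + (-3.3333)·(-3.3333) + (2.6667)·(2.6667) + (-1.3333)·(-1.3333) + (1.6667)·(1.6667) + (1.6667)·(1.6667)) / 5 = 27.3333/5 = 5.4667
  Sample standard deviations s_i = √(s[i,i]):
  s(X) = √(4.2667) = 2.0656
  s(Y) = √(1.2) = 1.0954
  s(Z) = √(5.4667) = 2.3381

Step 3 — r_{ij} = s_{ij} / (s_i · s_j):
  r[X,X] = 1 (diagonal).
  r[X,Y] = -1.6 / (2.0656 · 1.0954) = -1.6 / 2.2627 = -0.7071
  r[X,Z] = -0.1333 / (2.0656 · 2.3381) = -0.1333 / 4.8295 = -0.0276
  r[Y,Y] = 1 (diagonal).
  r[Y,Z] = 0.2 / (1.0954 · 2.3381) = 0.2 / 2.5612 = 0.0781
  r[Z,Z] = 1 (diagonal).

R is symmetric with unit diagonal. Assembling:

R = [[1, -0.7071, -0.0276],
 [-0.7071, 1, 0.0781],
 [-0.0276, 0.0781, 1]]


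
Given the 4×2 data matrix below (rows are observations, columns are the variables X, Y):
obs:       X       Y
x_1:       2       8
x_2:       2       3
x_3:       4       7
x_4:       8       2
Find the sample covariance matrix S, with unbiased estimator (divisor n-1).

Step 1 — column means:
  mean(X) = (2 + 2 + 4 + 8) / 4 = 16/4 = 4
  mean(Y) = (8 + 3 + 7 + 2) / 4 = 20/4 = 5

Step 2 — sample covariance S[i,j] = (1/(n-1)) · Σ_k (x_{k,i} - mean_i) · (x_{k,j} - mean_j), with n-1 = 3.
  S[X,X] = ((-2)·(-2) + (-2)·(-2) + (0)·(0) + (4)·(4)) / 3 = 24/3 = 8
  S[X,Y] = ((-2)·(3) + (-2)·(-2) + (0)·(2) + (4)·(-3)) / 3 = -14/3 = -4.6667
  S[Y,Y] = ((3)·(3) + (-2)·(-2) + (2)·(2) + (-3)·(-3)) / 3 = 26/3 = 8.6667

S is symmetric (S[j,i] = S[i,j]). Assembling:

S = [[8, -4.6667],
 [-4.6667, 8.6667]]


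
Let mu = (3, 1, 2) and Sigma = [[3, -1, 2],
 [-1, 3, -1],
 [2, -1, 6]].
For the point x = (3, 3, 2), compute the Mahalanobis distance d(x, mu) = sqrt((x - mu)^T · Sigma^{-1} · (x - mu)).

Step 1 — centre the observation: (x - mu) = (0, 2, 0).

Step 2 — invert Sigma (cofactor / det for 3×3, or solve directly):
  Sigma^{-1} = [[0.4595, 0.1081, -0.1351],
 [0.1081, 0.3784, 0.027],
 [-0.1351, 0.027, 0.2162]].

Step 3 — form the quadratic (x - mu)^T · Sigma^{-1} · (x - mu):
  Sigma^{-1} · (x - mu) = (0.2162, 0.7568, 0.0541).
  (x - mu)^T · [Sigma^{-1} · (x - mu)] = (0)·(0.2162) + (2)·(0.7568) + (0)·(0.0541) = 1.5135.

Step 4 — take square root: d = √(1.5135) ≈ 1.2302.

d(x, mu) = √(1.5135) ≈ 1.2302


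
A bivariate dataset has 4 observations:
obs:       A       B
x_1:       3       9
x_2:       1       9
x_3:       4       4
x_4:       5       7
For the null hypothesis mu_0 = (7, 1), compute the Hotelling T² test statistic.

Step 1 — sample mean vector:
  mean(A) = (3 + 1 + 4 + 5) / 4 = 13/4 = 3.25
  mean(B) = (9 + 9 + 4 + 7) / 4 = 29/4 = 7.25
  x̄ = (3.25, 7.25),  deviation x̄ - mu_0 = (3.25, 7.25) - (7, 1) = (-3.75, 6.25).

Step 2 — sample covariance matrix, S[i,j] = (1/(n-1)) · Σ_k (x_{k,i} - mean_i) · (x_{k,j} - mean_j), divisor n-1 = 3:
  S[A,A] = ((-0.25)·(-0.25) + (-2.25)·(-2.25) + (0.75)·(0.75) + (1.75)·(1.75)) / 3 = 8.75/3 = 2.9167
  S[A,B] = ((-0.25)·(1.75) + (-2.25)·(1.75) + (0.75)·(-3.25) + (1.75)·(-0.25)) / 3 = -7.25/3 = -2.4167
  S[B,B] = ((1.75)·(1.75) + (1.75)·(1.75) + (-3.25)·(-3.25) + (-0.25)·(-0.25)) / 3 = 16.75/3 = 5.5833
  S = [[2.9167, -2.4167],
 [-2.4167, 5.5833]].

Step 3 — invert S. det(S) = 2.9167·5.5833 - (-2.4167)² = 10.4444.
  S^{-1} = (1/det) · [[d, -b], [-b, a]] = [[0.5346, 0.2314],
 [0.2314, 0.2793]].

Step 4 — quadratic form (x̄ - mu_0)^T · S^{-1} · (x̄ - mu_0):
  S^{-1} · (x̄ - mu_0) = (-0.5585, 0.8777),
  (x̄ - mu_0)^T · [...] = (-3.75)·(-0.5585) + (6.25)·(0.8777) = 7.5798.

Step 5 — scale by n: T² = 4 · 7.5798 = 30.3191.

T² ≈ 30.3191


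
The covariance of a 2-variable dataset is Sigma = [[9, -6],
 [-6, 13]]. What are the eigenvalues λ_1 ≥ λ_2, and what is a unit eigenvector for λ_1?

Step 1 — characteristic polynomial of 2×2 Sigma:
  det(Sigma - λI) = λ² - trace · λ + det = 0.
  trace = 9 + 13 = 22, det = 9·13 - (-6)² = 81.
Step 2 — discriminant:
  Δ = trace² - 4·det = 484 - 324 = 160.
Step 3 — eigenvalues:
  λ = (trace ± √Δ)/2 = (22 ± 12.6491)/2,
  λ_1 = 17.3246,  λ_2 = 4.6754.

Step 4 — unit eigenvector for λ_1: solve (Sigma - λ_1 I)v = 0. First row:
  (9 - 17.3246)·v_x + (-6)·v_y = 0, i.e. (-8.3246)·v_x + (-6)·v_y = 0,
  so v ∝ (b, λ_1 - a) = (-6, 8.3246); multiply by -1 so the first entry is positive: u = (6, -8.3246).
  ||u|| = √((6)² + (-8.3246)²) = √(105.2982) ≈ 10.2615,
  v_1 = u/||u|| ≈ (0.5847, -0.8112) (||v_1|| = 1).

λ_1 = 17.3246,  λ_2 = 4.6754;  v_1 ≈ (0.5847, -0.8112)


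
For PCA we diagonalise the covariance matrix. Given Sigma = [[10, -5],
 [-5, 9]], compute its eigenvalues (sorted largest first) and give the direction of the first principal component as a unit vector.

Step 1 — characteristic polynomial of 2×2 Sigma:
  det(Sigma - λI) = λ² - trace · λ + det = 0.
  trace = 10 + 9 = 19, det = 10·9 - (-5)² = 65.
Step 2 — discriminant:
  Δ = trace² - 4·det = 361 - 260 = 101.
Step 3 — eigenvalues:
  λ = (trace ± √Δ)/2 = (19 ± 10.0499)/2,
  λ_1 = 14.5249,  λ_2 = 4.4751.

Step 4 — unit eigenvector for λ_1: solve (Sigma - λ_1 I)v = 0. First row:
  (10 - 14.5249)·v_x + (-5)·v_y = 0, i.e. (-4.5249)·v_x + (-5)·v_y = 0,
  so v ∝ (b, λ_1 - a) = (-5, 4.5249); multiply by -1 so the first entry is positive: u = (5, -4.5249).
  ||u|| = √((5)² + (-4.5249)²) = √(45.4751) ≈ 6.7435,
  v_1 = u/||u|| ≈ (0.7415, -0.671) (||v_1|| = 1).

λ_1 = 14.5249,  λ_2 = 4.4751;  v_1 ≈ (0.7415, -0.671)


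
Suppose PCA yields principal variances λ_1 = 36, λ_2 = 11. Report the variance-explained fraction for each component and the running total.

Step 1 — total variance = trace(Sigma) = Σ λ_i = 36 + 11 = 47.

Step 2 — fraction explained by component i = λ_i / Σ λ:
  PC1: 36/47 = 0.766
  PC2: 11/47 = 0.234

Step 3 — cumulative fraction after k components = (λ_1 + ... + λ_k) / Σ λ:
  k = 1: 36/47 = 0.766
  k = 2: (36 + 11)/47 = 47/47 = 1

Summary (fraction, with percent):

explained: PC1 0.766 (76.6%), PC2 0.234 (23.4%);  cumulative: 0.766, 1


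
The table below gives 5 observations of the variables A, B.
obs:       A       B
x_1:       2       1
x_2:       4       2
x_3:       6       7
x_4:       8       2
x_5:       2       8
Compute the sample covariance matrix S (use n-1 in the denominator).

Step 1 — column means:
  mean(A) = (2 + 4 + 6 + 8 + 2) / 5 = 22/5 = 4.4
  mean(B) = (1 + 2 + 7 + 2 + 8) / 5 = 20/5 = 4

Step 2 — sample covariance S[i,j] = (1/(n-1)) · Σ_k (x_{k,i} - mean_i) · (x_{k,j} - mean_j), with n-1 = 4.
  S[A,A] = ((-2.4)·(-2.4) + (-0.4)·(-0.4) + (1.6)·(1.6) + (3.6)·(3.6) + (-2.4)·(-2.4)) / 4 = 27.2/4 = 6.8
  S[A,B] = ((-2.4)·(-3) + (-0.4)·(-2) + (1.6)·(3) + (3.6)·(-2) + (-2.4)·(4)) / 4 = -4/4 = -1
  S[B,B] = ((-3)·(-3) + (-2)·(-2) + (3)·(3) + (-2)·(-2) + (4)·(4)) / 4 = 42/4 = 10.5

S is symmetric (S[j,i] = S[i,j]). Assembling:

S = [[6.8, -1],
 [-1, 10.5]]


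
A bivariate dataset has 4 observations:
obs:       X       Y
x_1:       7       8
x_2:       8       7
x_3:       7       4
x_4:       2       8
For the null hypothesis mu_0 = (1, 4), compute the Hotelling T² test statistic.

Step 1 — sample mean vector:
  mean(X) = (7 + 8 + 7 + 2) / 4 = 24/4 = 6
  mean(Y) = (8 + 7 + 4 + 8) / 4 = 27/4 = 6.75
  x̄ = (6, 6.75),  deviation x̄ - mu_0 = (6, 6.75) - (1, 4) = (5, 2.75).

Step 2 — sample covariance matrix, S[i,j] = (1/(n-1)) · Σ_k (x_{k,i} - mean_i) · (x_{k,j} - mean_j), divisor n-1 = 3:
  S[X,X] = ((1)·(1) + (2)·(2) + (1)·(1) + (-4)·(-4)) / 3 = 22/3 = 7.3333
  S[X,Y] = ((1)·(1.25) + (2)·(0.25) + (1)·(-2.75) + (-4)·(1.25)) / 3 = -6/3 = -2
  S[Y,Y] = ((1.25)·(1.25) + (0.25)·(0.25) + (-2.75)·(-2.75) + (1.25)·(1.25)) / 3 = 10.75/3 = 3.5833
  S = [[7.3333, -2],
 [-2, 3.5833]].

Step 3 — invert S. det(S) = 7.3333·3.5833 - (-2)² = 22.2778.
  S^{-1} = (1/det) · [[d, -b], [-b, a]] = [[0.1608, 0.0898],
 [0.0898, 0.3292]].

Step 4 — quadratic form (x̄ - mu_0)^T · S^{-1} · (x̄ - mu_0):
  S^{-1} · (x̄ - mu_0) = (1.0511, 1.3541),
  (x̄ - mu_0)^T · [...] = (5)·(1.0511) + (2.75)·(1.3541) = 8.9794.

Step 5 — scale by n: T² = 4 · 8.9794 = 35.9177.

T² ≈ 35.9177


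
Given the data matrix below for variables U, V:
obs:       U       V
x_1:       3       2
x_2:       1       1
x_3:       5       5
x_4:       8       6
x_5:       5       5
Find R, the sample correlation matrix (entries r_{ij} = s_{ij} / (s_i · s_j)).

Step 1 — column means:
  mean(U) = (3 + 1 + 5 + 8 + 5) / 5 = 22/5 = 4.4
  mean(V) = (2 + 1 + 5 + 6 + 5) / 5 = 19/5 = 3.8

Step 2 — sample variances and covariances s[i,j] = (1/(n-1)) · Σ_k (x_{k,i} - mean_i) · (x_{k,j} - mean_j), with n-1 = 4:
  s[U,U] = ((-1.4)·(-1.4) + (-3.4)·(-3.4) + (0.6)·(0.6) + (3.6)·(3.6) + (0.6)·(0.6)) / 4 = 27.2/4 = 6.8
  s[U,V] = ((-1.4)·(-1.8) + (-3.4)·(-2.8) + (0.6)·(1.2) + (3.6)·(2.2) + (0.6)·(1.2)) / 4 = 21.4/4 = 5.35
  s[V,V] = ((-1.8)·(-1.8) + (-2.8)·(-2.8) + (1.2)·(1.2) + (2.2)·(2.2) + (1.2)·(1.2)) / 4 = 18.8/4 = 4.7
  Sample standard deviations s_i = √(s[i,i]):
  s(U) = √(6.8) = 2.6077
  s(V) = √(4.7) = 2.1679

Step 3 — r_{ij} = s_{ij} / (s_i · s_j):
  r[U,U] = 1 (diagonal).
  r[U,V] = 5.35 / (2.6077 · 2.1679) = 5.35 / 5.6533 = 0.9463
  r[V,V] = 1 (diagonal).

R is symmetric with unit diagonal. Assembling:

R = [[1, 0.9463],
 [0.9463, 1]]


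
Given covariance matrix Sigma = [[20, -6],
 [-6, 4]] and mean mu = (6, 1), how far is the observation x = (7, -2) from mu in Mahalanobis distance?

Step 1 — centre the observation: (x - mu) = (1, -3).

Step 2 — invert Sigma. det(Sigma) = 20·4 - (-6)² = 44.
  Sigma^{-1} = (1/det) · [[d, -b], [-b, a]] = [[0.0909, 0.1364],
 [0.1364, 0.4545]].

Step 3 — form the quadratic (x - mu)^T · Sigma^{-1} · (x - mu):
  Sigma^{-1} · (x - mu) = (-0.3182, -1.2273).
  (x - mu)^T · [Sigma^{-1} · (x - mu)] = (1)·(-0.3182) + (-3)·(-1.2273) = 3.3636.

Step 4 — take square root: d = √(3.3636) ≈ 1.834.

d(x, mu) = √(3.3636) ≈ 1.834


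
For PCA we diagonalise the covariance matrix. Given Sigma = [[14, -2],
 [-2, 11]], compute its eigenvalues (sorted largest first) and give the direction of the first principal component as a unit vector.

Step 1 — characteristic polynomial of 2×2 Sigma:
  det(Sigma - λI) = λ² - trace · λ + det = 0.
  trace = 14 + 11 = 25, det = 14·11 - (-2)² = 150.
Step 2 — discriminant:
  Δ = trace² - 4·det = 625 - 600 = 25.
Step 3 — eigenvalues:
  λ = (trace ± √Δ)/2 = (25 ± 5)/2,
  λ_1 = 15,  λ_2 = 10.

Step 4 — unit eigenvector for λ_1: solve (Sigma - λ_1 I)v = 0. First row:
  (14 - 15)·v_x + (-2)·v_y = 0, i.e. (-1)·v_x + (-2)·v_y = 0,
  so v ∝ (b, λ_1 - a) = (-2, 1); multiply by -1 so the first entry is positive: u = (2, -1).
  ||u|| = √((2)² + (-1)²) = √(5) ≈ 2.2361,
  v_1 = u/||u|| ≈ (0.8944, -0.4472) (||v_1|| = 1).

λ_1 = 15,  λ_2 = 10;  v_1 ≈ (0.8944, -0.4472)


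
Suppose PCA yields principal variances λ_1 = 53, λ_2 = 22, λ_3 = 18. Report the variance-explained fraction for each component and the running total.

Step 1 — total variance = trace(Sigma) = Σ λ_i = 53 + 22 + 18 = 93.

Step 2 — fraction explained by component i = λ_i / Σ λ:
  PC1: 53/93 = 0.5699
  PC2: 22/93 = 0.2366
  PC3: 18/93 = 0.1935

Step 3 — cumulative fraction after k components = (λ_1 + ... + λ_k) / Σ λ:
  k = 1: 53/93 = 0.5699
  k = 2: (53 + 22)/93 = 75/93 = 0.8065
  k = 3: (53 + 22 + 18)/93 = 93/93 = 1

Summary (fraction, with percent):

explained: PC1 0.5699 (56.99%), PC2 0.2366 (23.66%), PC3 0.1935 (19.35%);  cumulative: 0.5699, 0.8065, 1


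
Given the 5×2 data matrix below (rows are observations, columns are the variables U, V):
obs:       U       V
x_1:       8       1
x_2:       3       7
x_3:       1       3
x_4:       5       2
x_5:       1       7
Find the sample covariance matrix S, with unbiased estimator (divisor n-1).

Step 1 — column means:
  mean(U) = (8 + 3 + 1 + 5 + 1) / 5 = 18/5 = 3.6
  mean(V) = (1 + 7 + 3 + 2 + 7) / 5 = 20/5 = 4

Step 2 — sample covariance S[i,j] = (1/(n-1)) · Σ_k (x_{k,i} - mean_i) · (x_{k,j} - mean_j), with n-1 = 4.
  S[U,U] = ((4.4)·(4.4) + (-0.6)·(-0.6) + (-2.6)·(-2.6) + (1.4)·(1.4) + (-2.6)·(-2.6)) / 4 = 35.2/4 = 8.8
  S[U,V] = ((4.4)·(-3) + (-0.6)·(3) + (-2.6)·(-1) + (1.4)·(-2) + (-2.6)·(3)) / 4 = -23/4 = -5.75
  S[V,V] = ((-3)·(-3) + (3)·(3) + (-1)·(-1) + (-2)·(-2) + (3)·(3)) / 4 = 32/4 = 8

S is symmetric (S[j,i] = S[i,j]). Assembling:

S = [[8.8, -5.75],
 [-5.75, 8]]


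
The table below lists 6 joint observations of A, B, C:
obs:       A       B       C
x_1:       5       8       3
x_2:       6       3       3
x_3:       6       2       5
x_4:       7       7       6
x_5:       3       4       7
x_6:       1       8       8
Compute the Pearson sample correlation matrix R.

Step 1 — column means:
  mean(A) = (5 + 6 + 6 + 7 + 3 + 1) / 6 = 28/6 = 4.6667
  mean(B) = (8 + 3 + 2 + 7 + 4 + 8) / 6 = 32/6 = 5.3333
  mean(C) = (3 + 3 + 5 + 6 + 7 + 8) / 6 = 32/6 = 5.3333

Step 2 — sample variances and covariances s[i,j] = (1/(n-1)) · Σ_k (x_{k,i} - mean_i) · (x_{k,j} - mean_j), with n-1 = 5:
  s[A,A] = ((0.3333)·(0.3333) + (1.3333)·(1.3333) + (1.3333)·(1.3333) + (2.3333)·(2.3333) + (-1.6667)·(-1.6667) + (-3.6667)·(-3.6667)) / 5 = 25.3333/5 = 5.0667
  s[A,B] = ((0.3333)·(2.6667) + (1.3333)·(-2.3333) + (1.3333)·(-3.3333) + (2.3333)·(1.6667) + (-1.6667)·(-1.3333) + (-3.6667)·(2.6667)) / 5 = -10.3333/5 = -2.0667
  s[A,C] = ((0.3333)·(-2.3333) + (1.3333)·(-2.3333) + (1.3333)·(-0.3333) + (2.3333)·(0.6667) + (-1.6667)·(1.6667) + (-3.6667)·(2.6667)) / 5 = -15.3333/5 = -3.0667
  s[B,B] = ((2.6667)·(2.6667) + (-2.3333)·(-2.3333) + (-3.3333)·(-3.3333) + (1.6667)·(1.6667) + (-1.3333)·(-1.3333) + (2.6667)·(2.6667)) / 5 = 35.3333/5 = 7.0667
  s[B,C] = ((2.6667)·(-2.3333) + (-2.3333)·(-2.3333) + (-3.3333)·(-0.3333) + (1.6667)·(0.6667) + (-1.3333)·(1.6667) + (2.6667)·(2.6667)) / 5 = 6.3333/5 = 1.2667
  s[C,C] = ((-2.3333)·(-2.3333) + (-2.3333)·(-2.3333) + (-0.3333)·(-0.3333) + (0.6667)·(0.6667) + (1.6667)·(1.6667) + (2.6667)·(2.6667)) / 5 = 21.3333/5 = 4.2667
  Sample standard deviations s_i = √(s[i,i]):
  s(A) = √(5.0667) = 2.2509
  s(B) = √(7.0667) = 2.6583
  s(C) = √(4.2667) = 2.0656

Step 3 — r_{ij} = s_{ij} / (s_i · s_j):
  r[A,A] = 1 (diagonal).
  r[A,B] = -2.0667 / (2.2509 · 2.6583) = -2.0667 / 5.9837 = -0.3454
  r[A,C] = -3.0667 / (2.2509 · 2.0656) = -3.0667 / 4.6495 = -0.6596
  r[B,B] = 1 (diagonal).
  r[B,C] = 1.2667 / (2.6583 · 2.0656) = 1.2667 / 5.491 = 0.2307
  r[C,C] = 1 (diagonal).

R is symmetric with unit diagonal. Assembling:

R = [[1, -0.3454, -0.6596],
 [-0.3454, 1, 0.2307],
 [-0.6596, 0.2307, 1]]


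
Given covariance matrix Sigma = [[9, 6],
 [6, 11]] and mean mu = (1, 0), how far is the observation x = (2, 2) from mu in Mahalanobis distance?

Step 1 — centre the observation: (x - mu) = (1, 2).

Step 2 — invert Sigma. det(Sigma) = 9·11 - (6)² = 63.
  Sigma^{-1} = (1/det) · [[d, -b], [-b, a]] = [[0.1746, -0.0952],
 [-0.0952, 0.1429]].

Step 3 — form the quadratic (x - mu)^T · Sigma^{-1} · (x - mu):
  Sigma^{-1} · (x - mu) = (-0.0159, 0.1905).
  (x - mu)^T · [Sigma^{-1} · (x - mu)] = (1)·(-0.0159) + (2)·(0.1905) = 0.3651.

Step 4 — take square root: d = √(0.3651) ≈ 0.6042.

d(x, mu) = √(0.3651) ≈ 0.6042


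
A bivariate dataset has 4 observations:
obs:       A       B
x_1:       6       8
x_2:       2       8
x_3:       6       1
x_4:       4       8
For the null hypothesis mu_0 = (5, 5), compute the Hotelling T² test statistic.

Step 1 — sample mean vector:
  mean(A) = (6 + 2 + 6 + 4) / 4 = 18/4 = 4.5
  mean(B) = (8 + 8 + 1 + 8) / 4 = 25/4 = 6.25
  x̄ = (4.5, 6.25),  deviation x̄ - mu_0 = (4.5, 6.25) - (5, 5) = (-0.5, 1.25).

Step 2 — sample covariance matrix, S[i,j] = (1/(n-1)) · Σ_k (x_{k,i} - mean_i) · (x_{k,j} - mean_j), divisor n-1 = 3:
  S[A,A] = ((1.5)·(1.5) + (-2.5)·(-2.5) + (1.5)·(1.5) + (-0.5)·(-0.5)) / 3 = 11/3 = 3.6667
  S[A,B] = ((1.5)·(1.75) + (-2.5)·(1.75) + (1.5)·(-5.25) + (-0.5)·(1.75)) / 3 = -10.5/3 = -3.5
  S[B,B] = ((1.75)·(1.75) + (1.75)·(1.75) + (-5.25)·(-5.25) + (1.75)·(1.75)) / 3 = 36.75/3 = 12.25
  S = [[3.6667, -3.5],
 [-3.5, 12.25]].

Step 3 — invert S. det(S) = 3.6667·12.25 - (-3.5)² = 32.6667.
  S^{-1} = (1/det) · [[d, -b], [-b, a]] = [[0.375, 0.1071],
 [0.1071, 0.1122]].

Step 4 — quadratic form (x̄ - mu_0)^T · S^{-1} · (x̄ - mu_0):
  S^{-1} · (x̄ - mu_0) = (-0.0536, 0.0867),
  (x̄ - mu_0)^T · [...] = (-0.5)·(-0.0536) + (1.25)·(0.0867) = 0.1352.

Step 5 — scale by n: T² = 4 · 0.1352 = 0.5408.

T² ≈ 0.5408


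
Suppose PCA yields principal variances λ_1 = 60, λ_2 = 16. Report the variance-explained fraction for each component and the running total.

Step 1 — total variance = trace(Sigma) = Σ λ_i = 60 + 16 = 76.

Step 2 — fraction explained by component i = λ_i / Σ λ:
  PC1: 60/76 = 0.7895
  PC2: 16/76 = 0.2105

Step 3 — cumulative fraction after k components = (λ_1 + ... + λ_k) / Σ λ:
  k = 1: 60/76 = 0.7895
  k = 2: (60 + 16)/76 = 76/76 = 1

Summary (fraction, with percent):

explained: PC1 0.7895 (78.95%), PC2 0.2105 (21.05%);  cumulative: 0.7895, 1


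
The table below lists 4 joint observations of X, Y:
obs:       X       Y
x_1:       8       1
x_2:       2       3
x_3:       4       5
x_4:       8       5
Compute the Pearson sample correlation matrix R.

Step 1 — column means:
  mean(X) = (8 + 2 + 4 + 8) / 4 = 22/4 = 5.5
  mean(Y) = (1 + 3 + 5 + 5) / 4 = 14/4 = 3.5

Step 2 — sample variances and covariances s[i,j] = (1/(n-1)) · Σ_k (x_{k,i} - mean_i) · (x_{k,j} - mean_j), with n-1 = 3:
  s[X,X] = ((2.5)·(2.5) + (-3.5)·(-3.5) + (-1.5)·(-1.5) + (2.5)·(2.5)) / 3 = 27/3 = 9
  s[X,Y] = ((2.5)·(-2.5) + (-3.5)·(-0.5) + (-1.5)·(1.5) + (2.5)·(1.5)) / 3 = -3/3 = -1
  s[Y,Y] = ((-2.5)·(-2.5) + (-0.5)·(-0.5) + (1.5)·(1.5) + (1.5)·(1.5)) / 3 = 11/3 = 3.6667
  Sample standard deviations s_i = √(s[i,i]):
  s(X) = √(9) = 3
  s(Y) = √(3.6667) = 1.9149

Step 3 — r_{ij} = s_{ij} / (s_i · s_j):
  r[X,X] = 1 (diagonal).
  r[X,Y] = -1 / (3 · 1.9149) = -1 / 5.7446 = -0.1741
  r[Y,Y] = 1 (diagonal).

R is symmetric with unit diagonal. Assembling:

R = [[1, -0.1741],
 [-0.1741, 1]]


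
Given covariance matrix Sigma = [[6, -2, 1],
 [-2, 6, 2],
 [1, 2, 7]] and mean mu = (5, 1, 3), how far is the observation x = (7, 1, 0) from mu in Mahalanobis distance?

Step 1 — centre the observation: (x - mu) = (2, 0, -3).

Step 2 — invert Sigma (cofactor / det for 3×3, or solve directly):
  Sigma^{-1} = [[0.2043, 0.086, -0.0538],
 [0.086, 0.2204, -0.0753],
 [-0.0538, -0.0753, 0.172]].

Step 3 — form the quadratic (x - mu)^T · Sigma^{-1} · (x - mu):
  Sigma^{-1} · (x - mu) = (0.5699, 0.3978, -0.6237).
  (x - mu)^T · [Sigma^{-1} · (x - mu)] = (2)·(0.5699) + (0)·(0.3978) + (-3)·(-0.6237) = 3.0108.

Step 4 — take square root: d = √(3.0108) ≈ 1.7352.

d(x, mu) = √(3.0108) ≈ 1.7352


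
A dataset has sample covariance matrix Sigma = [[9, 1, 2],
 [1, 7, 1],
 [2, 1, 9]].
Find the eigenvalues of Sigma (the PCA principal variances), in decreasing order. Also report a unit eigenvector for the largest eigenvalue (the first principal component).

Step 1 — characteristic polynomial p(λ) = det(λI - Sigma) = λ³ - tr·λ² + c_1·λ - det, where tr = trace, c_1 = sum of the principal 2×2 minors, det = det(Sigma):
  tr = 9 + 7 + 9 = 25,
  c_1 = (9·7 - (1)²) + (9·9 - (2)²) + (7·9 - (1)²) = 62 + 77 + 62 = 201,
  det = 9·(7·9 - (1)²) - (1)·((1)·9 - (1)·(2)) + (2)·((1)·(1) - 7·(2)) = 9·(62) - (1)·(7) + (2)·(-13) = 525.
  So p(λ) = λ³ - 25λ² + 201λ - 525.
Step 2 — look for an integer root (rational root theorem: any rational root is an integer divisor of 525). Testing λ = 7:
  p(7) = 343 - 1225 + 1407 - 525 = 0  ✓
  Dividing out (λ - 7): p(λ) = (λ - 7)(λ² - 18λ + 75).
Step 3 — remaining eigenvalues from the quadratic λ² - 18λ + 75 = 0:
  Δ = 18² - 4·75 = 324 - 300 = 24,  λ = (18 ± √24)/2 = (18 ± 4.899)/2 ≈ 11.4495 or 6.5505.
  Sorted: λ_1 = 11.4495,  λ_2 = 7,  λ_3 = 6.5505  (check: sum = 25 = tr ✓).

Step 4 — unit eigenvector for λ_1 ≈ 11.4495: v spans the null space of (Sigma - λ_1 I), whose rows are
  r_1 = (-2.4495, 1, 2),  r_2 = (1, -4.4495, 1),  r_3 = (2, 1, -2.4495).
  v is orthogonal to every row, so take v ∝ r_1 × r_2 = ((1)·(1) - (2)·(-4.4495), (2)·(1) - (-2.4495)·(1), (-2.4495)·(-4.4495) - (1)·(1)) ≈ (9.899, 4.4495, 9.899).
  Let u = (9.899, 4.4495, 9.899).
  ||u|| = √((9.899)² + (4.4495)² + (9.899)²) = √(215.7775) ≈ 14.6894,  v_1 = u/||u|| ≈ (0.6739, 0.3029, 0.6739) (||v_1|| = 1).

λ_1 = 11.4495,  λ_2 = 7,  λ_3 = 6.5505;  v_1 ≈ (0.6739, 0.3029, 0.6739)


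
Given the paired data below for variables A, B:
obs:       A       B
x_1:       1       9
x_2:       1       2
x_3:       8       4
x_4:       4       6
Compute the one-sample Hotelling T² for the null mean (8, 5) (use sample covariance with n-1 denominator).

Step 1 — sample mean vector:
  mean(A) = (1 + 1 + 8 + 4) / 4 = 14/4 = 3.5
  mean(B) = (9 + 2 + 4 + 6) / 4 = 21/4 = 5.25
  x̄ = (3.5, 5.25),  deviation x̄ - mu_0 = (3.5, 5.25) - (8, 5) = (-4.5, 0.25).

Step 2 — sample covariance matrix, S[i,j] = (1/(n-1)) · Σ_k (x_{k,i} - mean_i) · (x_{k,j} - mean_j), divisor n-1 = 3:
  S[A,A] = ((-2.5)·(-2.5) + (-2.5)·(-2.5) + (4.5)·(4.5) + (0.5)·(0.5)) / 3 = 33/3 = 11
  S[A,B] = ((-2.5)·(3.75) + (-2.5)·(-3.25) + (4.5)·(-1.25) + (0.5)·(0.75)) / 3 = -6.5/3 = -2.1667
  S[B,B] = ((3.75)·(3.75) + (-3.25)·(-3.25) + (-1.25)·(-1.25) + (0.75)·(0.75)) / 3 = 26.75/3 = 8.9167
  S = [[11, -2.1667],
 [-2.1667, 8.9167]].

Step 3 — invert S. det(S) = 11·8.9167 - (-2.1667)² = 93.3889.
  S^{-1} = (1/det) · [[d, -b], [-b, a]] = [[0.0955, 0.0232],
 [0.0232, 0.1178]].

Step 4 — quadratic form (x̄ - mu_0)^T · S^{-1} · (x̄ - mu_0):
  S^{-1} · (x̄ - mu_0) = (-0.4239, -0.075),
  (x̄ - mu_0)^T · [...] = (-4.5)·(-0.4239) + (0.25)·(-0.075) = 1.8886.

Step 5 — scale by n: T² = 4 · 1.8886 = 7.5544.

T² ≈ 7.5544


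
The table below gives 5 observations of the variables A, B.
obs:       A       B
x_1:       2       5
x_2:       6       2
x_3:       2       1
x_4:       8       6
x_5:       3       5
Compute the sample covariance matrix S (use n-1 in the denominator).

Step 1 — column means:
  mean(A) = (2 + 6 + 2 + 8 + 3) / 5 = 21/5 = 4.2
  mean(B) = (5 + 2 + 1 + 6 + 5) / 5 = 19/5 = 3.8

Step 2 — sample covariance S[i,j] = (1/(n-1)) · Σ_k (x_{k,i} - mean_i) · (x_{k,j} - mean_j), with n-1 = 4.
  S[A,A] = ((-2.2)·(-2.2) + (1.8)·(1.8) + (-2.2)·(-2.2) + (3.8)·(3.8) + (-1.2)·(-1.2)) / 4 = 28.8/4 = 7.2
  S[A,B] = ((-2.2)·(1.2) + (1.8)·(-1.8) + (-2.2)·(-2.8) + (3.8)·(2.2) + (-1.2)·(1.2)) / 4 = 7.2/4 = 1.8
  S[B,B] = ((1.2)·(1.2) + (-1.8)·(-1.8) + (-2.8)·(-2.8) + (2.2)·(2.2) + (1.2)·(1.2)) / 4 = 18.8/4 = 4.7

S is symmetric (S[j,i] = S[i,j]). Assembling:

S = [[7.2, 1.8],
 [1.8, 4.7]]


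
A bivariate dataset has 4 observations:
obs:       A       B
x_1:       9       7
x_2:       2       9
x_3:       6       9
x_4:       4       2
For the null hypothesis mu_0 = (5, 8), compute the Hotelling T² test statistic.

Step 1 — sample mean vector:
  mean(A) = (9 + 2 + 6 + 4) / 4 = 21/4 = 5.25
  mean(B) = (7 + 9 + 9 + 2) / 4 = 27/4 = 6.75
  x̄ = (5.25, 6.75),  deviation x̄ - mu_0 = (5.25, 6.75) - (5, 8) = (0.25, -1.25).

Step 2 — sample covariance matrix, S[i,j] = (1/(n-1)) · Σ_k (x_{k,i} - mean_i) · (x_{k,j} - mean_j), divisor n-1 = 3:
  S[A,A] = ((3.75)·(3.75) + (-3.25)·(-3.25) + (0.75)·(0.75) + (-1.25)·(-1.25)) / 3 = 26.75/3 = 8.9167
  S[A,B] = ((3.75)·(0.25) + (-3.25)·(2.25) + (0.75)·(2.25) + (-1.25)·(-4.75)) / 3 = 1.25/3 = 0.4167
  S[B,B] = ((0.25)·(0.25) + (2.25)·(2.25) + (2.25)·(2.25) + (-4.75)·(-4.75)) / 3 = 32.75/3 = 10.9167
  S = [[8.9167, 0.4167],
 [0.4167, 10.9167]].

Step 3 — invert S. det(S) = 8.9167·10.9167 - (0.4167)² = 97.1667.
  S^{-1} = (1/det) · [[d, -b], [-b, a]] = [[0.1123, -0.0043],
 [-0.0043, 0.0918]].

Step 4 — quadratic form (x̄ - mu_0)^T · S^{-1} · (x̄ - mu_0):
  S^{-1} · (x̄ - mu_0) = (0.0334, -0.1158),
  (x̄ - mu_0)^T · [...] = (0.25)·(0.0334) + (-1.25)·(-0.1158) = 0.1531.

Step 5 — scale by n: T² = 4 · 0.1531 = 0.6123.

T² ≈ 0.6123


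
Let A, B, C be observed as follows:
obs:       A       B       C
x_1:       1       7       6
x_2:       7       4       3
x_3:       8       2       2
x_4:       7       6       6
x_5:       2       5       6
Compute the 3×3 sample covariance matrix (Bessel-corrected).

Step 1 — column means:
  mean(A) = (1 + 7 + 8 + 7 + 2) / 5 = 25/5 = 5
  mean(B) = (7 + 4 + 2 + 6 + 5) / 5 = 24/5 = 4.8
  mean(C) = (6 + 3 + 2 + 6 + 6) / 5 = 23/5 = 4.6

Step 2 — sample covariance S[i,j] = (1/(n-1)) · Σ_k (x_{k,i} - mean_i) · (x_{k,j} - mean_j), with n-1 = 4.
  S[A,A] = ((-4)·(-4) + (2)·(2) + (3)·(3) + (2)·(2) + (-3)·(-3)) / 4 = 42/4 = 10.5
  S[A,B] = ((-4)·(2.2) + (2)·(-0.8) + (3)·(-2.8) + (2)·(1.2) + (-3)·(0.2)) / 4 = -17/4 = -4.25
  S[A,C] = ((-4)·(1.4) + (2)·(-1.6) + (3)·(-2.6) + (2)·(1.4) + (-3)·(1.4)) / 4 = -18/4 = -4.5
  S[B,B] = ((2.2)·(2.2) + (-0.8)·(-0.8) + (-2.8)·(-2.8) + (1.2)·(1.2) + (0.2)·(0.2)) / 4 = 14.8/4 = 3.7
  S[B,C] = ((2.2)·(1.4) + (-0.8)·(-1.6) + (-2.8)·(-2.6) + (1.2)·(1.4) + (0.2)·(1.4)) / 4 = 13.6/4 = 3.4
  S[C,C] = ((1.4)·(1.4) + (-1.6)·(-1.6) + (-2.6)·(-2.6) + (1.4)·(1.4) + (1.4)·(1.4)) / 4 = 15.2/4 = 3.8

S is symmetric (S[j,i] = S[i,j]). Assembling:

S = [[10.5, -4.25, -4.5],
 [-4.25, 3.7, 3.4],
 [-4.5, 3.4, 3.8]]
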